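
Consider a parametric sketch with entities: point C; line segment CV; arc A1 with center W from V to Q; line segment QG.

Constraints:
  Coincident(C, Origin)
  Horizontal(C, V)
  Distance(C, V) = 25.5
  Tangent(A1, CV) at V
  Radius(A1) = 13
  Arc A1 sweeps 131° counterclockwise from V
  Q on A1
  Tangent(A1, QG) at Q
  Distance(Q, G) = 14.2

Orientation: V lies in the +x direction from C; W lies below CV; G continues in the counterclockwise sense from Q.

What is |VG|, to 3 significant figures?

32.2

C is at the origin; CV is horizontal with |CV| = 25.5 and V on the +x side, so V = (25.5, 0.00). Since A1 is tangent to CV there, WV ⟂ CV, so W = V + (0, -13) = (25.5, -13.0). On A1, V sits at bearing 90° from W; a 131° counterclockwise sweep puts Q at bearing 221°, so Q = W + 13.0·(cos 221°, sin 221°) = (15.7, -21.5). The tangent condition forces WQ to be normal to QG, so QG runs along (−sin 221°, cos 221°); with |QG| = 14.2, G = (25.0, -32.2). Then |VG| = |G − V| = 32.2.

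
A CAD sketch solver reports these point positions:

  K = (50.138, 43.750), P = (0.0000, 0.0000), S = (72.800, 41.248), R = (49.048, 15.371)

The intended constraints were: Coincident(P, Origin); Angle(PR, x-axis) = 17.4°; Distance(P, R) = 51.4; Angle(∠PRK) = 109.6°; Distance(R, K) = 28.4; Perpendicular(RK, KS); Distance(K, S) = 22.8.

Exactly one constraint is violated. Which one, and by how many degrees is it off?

Perpendicular(RK, KS) — off by 4.10°.

P = (0.00, 0.00) ✓; PR at 17.40° ✓; |PR| = 51.40 ✓; ∠PRK = 109.6° ✓; |RK| = 28.40 ✓; ∠(RK, KS) = 94.10° ✗; |KS| = 22.80 ✓.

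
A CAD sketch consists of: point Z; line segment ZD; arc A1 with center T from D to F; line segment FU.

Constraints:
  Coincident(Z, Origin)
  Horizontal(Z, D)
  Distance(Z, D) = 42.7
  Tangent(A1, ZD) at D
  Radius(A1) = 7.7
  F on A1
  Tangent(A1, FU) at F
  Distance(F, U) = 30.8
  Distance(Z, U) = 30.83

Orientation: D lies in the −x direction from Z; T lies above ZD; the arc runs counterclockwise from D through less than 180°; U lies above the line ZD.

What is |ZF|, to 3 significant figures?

37.0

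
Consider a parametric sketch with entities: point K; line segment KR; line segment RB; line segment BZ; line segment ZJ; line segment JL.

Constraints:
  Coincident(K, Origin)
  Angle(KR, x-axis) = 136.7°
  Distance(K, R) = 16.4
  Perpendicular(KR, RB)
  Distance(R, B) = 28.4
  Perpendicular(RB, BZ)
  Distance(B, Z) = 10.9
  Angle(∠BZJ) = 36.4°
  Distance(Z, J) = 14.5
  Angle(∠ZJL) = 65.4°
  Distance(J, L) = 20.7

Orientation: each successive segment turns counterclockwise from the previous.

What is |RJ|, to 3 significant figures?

19.8

K is at the origin; KR runs at 136.7° with length 16.4, so R = (-11.9, 11.2). The perpendicularity gives RB at right angles to KR, so RB runs at -133°; with |RB| = 28.4, B = (-31.4, -9.42). The perpendicularity gives BZ at right angles to RB, so BZ runs at -43.3°; with |BZ| = 10.9, Z = (-23.5, -16.9). ∠BZJ = 36.4° gives ZJ at 100° from the x-axis; with |ZJ| = 14.5, J = (-26.1, -2.63). Then |RJ| = |J − R| = 19.8.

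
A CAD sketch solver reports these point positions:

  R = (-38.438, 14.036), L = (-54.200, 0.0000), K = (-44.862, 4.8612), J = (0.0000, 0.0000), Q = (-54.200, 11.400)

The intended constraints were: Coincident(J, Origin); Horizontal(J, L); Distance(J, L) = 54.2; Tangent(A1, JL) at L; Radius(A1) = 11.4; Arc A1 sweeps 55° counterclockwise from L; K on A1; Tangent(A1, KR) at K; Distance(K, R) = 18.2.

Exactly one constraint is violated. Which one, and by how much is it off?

Distance(K, R) = 18.2 — off by 7.00.

J = (0.00, 0.00) ✓; J.y = 0.00, L.y = 0.00 ✓; |JL| = 54.20 ✓; ∠(QL, LJ) = 90.00° ✓; |QL| = 11.40 ✓; bearing(Q→K) − bearing(Q→L) = 55.00° ✓; |QK| = 11.40 ✓; ∠(QK, KR) = 90.00° ✓; |KR| = 11.20 ✗.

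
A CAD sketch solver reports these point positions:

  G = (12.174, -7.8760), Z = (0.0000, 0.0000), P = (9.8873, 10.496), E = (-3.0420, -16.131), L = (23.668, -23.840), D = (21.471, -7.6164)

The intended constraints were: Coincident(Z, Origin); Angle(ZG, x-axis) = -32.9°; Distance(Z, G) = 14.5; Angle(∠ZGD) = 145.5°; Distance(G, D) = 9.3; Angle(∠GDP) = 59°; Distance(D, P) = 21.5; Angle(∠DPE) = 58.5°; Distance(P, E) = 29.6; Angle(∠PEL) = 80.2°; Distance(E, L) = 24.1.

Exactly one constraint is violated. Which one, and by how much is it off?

Distance(E, L) = 24.1 — off by 3.70.

Z = (0.00, 0.00) ✓; ZG at -32.90° ✓; |ZG| = 14.50 ✓; ∠ZGD = 145.5° ✓; |GD| = 9.301 ✓; ∠GDP = 59.00° ✓; |DP| = 21.50 ✓; ∠DPE = 58.50° ✓; |PE| = 29.60 ✓; ∠PEL = 80.20° ✓; |EL| = 27.80 ✗.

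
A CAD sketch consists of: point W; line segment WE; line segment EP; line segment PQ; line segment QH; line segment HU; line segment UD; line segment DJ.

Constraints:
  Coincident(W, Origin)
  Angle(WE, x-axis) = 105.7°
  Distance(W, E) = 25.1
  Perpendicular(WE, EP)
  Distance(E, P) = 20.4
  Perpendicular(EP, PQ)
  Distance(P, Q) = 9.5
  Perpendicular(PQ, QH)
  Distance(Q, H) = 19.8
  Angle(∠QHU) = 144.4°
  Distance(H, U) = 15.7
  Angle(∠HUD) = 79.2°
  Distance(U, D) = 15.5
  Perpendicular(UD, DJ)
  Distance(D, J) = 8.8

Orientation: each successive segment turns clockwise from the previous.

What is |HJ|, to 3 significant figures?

14.2

W is at the origin; WE runs at 105.7° with length 25.1, so E = (-6.79, 24.2). WE ⟂ EP, so EP runs at 15.7°; with |EP| = 20.4, P = (12.8, 29.7). The perpendicularity gives PQ at right angles to EP, so PQ runs at -74.3°; with |PQ| = 9.5, Q = (15.4, 20.5). PQ is perpendicular to QH, so QH runs at -164°; with |QH| = 19.8, H = (-3.64, 15.2). ∠QHU = 144.4° gives HU at 160° from the x-axis; with |HU| = 15.7, U = (-18.4, 20.5). ∠HUD = 79.2° gives UD at 59.3° from the x-axis; with |UD| = 15.5, D = (-10.5, 33.9). The perpendicularity gives DJ at right angles to UD, so DJ runs at -30.7°; with |DJ| = 8.8, J = (-2.93, 29.4). Then |HJ| = |J − H| = 14.2.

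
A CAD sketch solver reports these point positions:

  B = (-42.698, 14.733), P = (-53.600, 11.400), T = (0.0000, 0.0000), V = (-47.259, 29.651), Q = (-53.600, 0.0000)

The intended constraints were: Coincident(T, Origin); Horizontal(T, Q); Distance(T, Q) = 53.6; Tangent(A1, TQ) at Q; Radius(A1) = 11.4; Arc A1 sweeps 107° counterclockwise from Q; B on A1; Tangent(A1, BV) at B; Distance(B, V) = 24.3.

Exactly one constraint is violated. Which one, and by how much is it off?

Distance(B, V) = 24.3 — off by 8.70.

T = (0.00, 0.00) ✓; T.y = 0.00, Q.y = 0.00 ✓; |TQ| = 53.60 ✓; ∠(PQ, QT) = 90.00° ✓; |PQ| = 11.40 ✓; bearing(P→B) − bearing(P→Q) = 107.0° ✓; |PB| = 11.40 ✓; ∠(PB, BV) = 90.00° ✓; |BV| = 15.60 ✗.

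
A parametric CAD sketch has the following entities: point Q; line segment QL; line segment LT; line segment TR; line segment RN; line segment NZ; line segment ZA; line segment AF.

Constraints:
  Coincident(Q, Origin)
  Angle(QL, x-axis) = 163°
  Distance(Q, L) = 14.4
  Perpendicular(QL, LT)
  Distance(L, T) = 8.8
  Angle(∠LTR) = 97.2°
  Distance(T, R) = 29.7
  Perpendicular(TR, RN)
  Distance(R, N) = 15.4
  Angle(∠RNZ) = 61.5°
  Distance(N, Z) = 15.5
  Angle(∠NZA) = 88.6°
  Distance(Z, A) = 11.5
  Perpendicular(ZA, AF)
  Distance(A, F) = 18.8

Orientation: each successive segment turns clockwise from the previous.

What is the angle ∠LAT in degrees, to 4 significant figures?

19.87°

∠RNZ = 61.5° gives NZ at 141.7° from the x-axis; with |NZ| = 15.5, Z = (3.283, 2.002). ∠NZA = 88.6° gives ZA at 50.30° from the x-axis; with |ZA| = 11.5, A = (10.63, 10.85). Then cos ∠LAT = AL·AT / (|AL||AT|), giving 19.87°.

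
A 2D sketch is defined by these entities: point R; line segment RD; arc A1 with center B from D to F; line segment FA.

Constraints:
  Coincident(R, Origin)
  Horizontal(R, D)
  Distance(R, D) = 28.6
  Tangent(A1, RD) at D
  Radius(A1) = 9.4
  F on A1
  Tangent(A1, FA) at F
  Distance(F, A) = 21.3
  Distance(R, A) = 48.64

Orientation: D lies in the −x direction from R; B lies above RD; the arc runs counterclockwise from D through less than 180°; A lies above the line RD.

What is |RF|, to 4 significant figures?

27.44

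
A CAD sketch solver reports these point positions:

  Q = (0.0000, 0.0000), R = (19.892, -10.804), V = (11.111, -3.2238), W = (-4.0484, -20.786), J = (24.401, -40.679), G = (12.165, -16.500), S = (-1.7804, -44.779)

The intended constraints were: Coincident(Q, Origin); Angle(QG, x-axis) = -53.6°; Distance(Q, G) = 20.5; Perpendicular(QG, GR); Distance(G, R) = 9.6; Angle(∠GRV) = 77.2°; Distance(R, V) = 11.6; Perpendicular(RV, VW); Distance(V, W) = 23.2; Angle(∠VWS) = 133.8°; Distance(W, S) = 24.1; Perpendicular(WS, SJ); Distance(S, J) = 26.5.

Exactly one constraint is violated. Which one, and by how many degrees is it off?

Perpendicular(WS, SJ) — off by 3.50°.

Q = (0.00, 0.00) ✓; QG at -53.60° ✓; |QG| = 20.50 ✓; ∠(QG, GR) = 90.00° ✓; |GR| = 9.600 ✓; ∠GRV = 77.20° ✓; |RV| = 11.60 ✓; ∠(RV, VW) = 90.00° ✓; |VW| = 23.20 ✓; ∠VWS = 133.8° ✓; |WS| = 24.10 ✓; ∠(WS, SJ) = 93.50° ✗; |SJ| = 26.50 ✓.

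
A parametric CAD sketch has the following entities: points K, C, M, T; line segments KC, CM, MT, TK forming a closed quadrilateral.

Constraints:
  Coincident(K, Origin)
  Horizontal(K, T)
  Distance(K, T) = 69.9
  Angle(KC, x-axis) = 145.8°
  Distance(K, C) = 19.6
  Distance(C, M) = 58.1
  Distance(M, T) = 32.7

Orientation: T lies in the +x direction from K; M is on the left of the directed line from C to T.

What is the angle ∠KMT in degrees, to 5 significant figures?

128.26°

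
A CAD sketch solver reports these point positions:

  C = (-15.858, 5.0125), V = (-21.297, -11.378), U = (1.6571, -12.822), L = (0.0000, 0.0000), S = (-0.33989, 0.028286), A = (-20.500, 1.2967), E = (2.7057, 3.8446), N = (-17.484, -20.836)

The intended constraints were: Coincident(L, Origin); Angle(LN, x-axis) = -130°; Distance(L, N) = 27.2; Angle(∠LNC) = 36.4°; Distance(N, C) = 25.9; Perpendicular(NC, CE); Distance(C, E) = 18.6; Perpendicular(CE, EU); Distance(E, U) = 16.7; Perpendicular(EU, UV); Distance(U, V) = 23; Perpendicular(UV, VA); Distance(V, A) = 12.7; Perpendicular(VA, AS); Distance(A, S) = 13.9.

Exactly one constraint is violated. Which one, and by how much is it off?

Distance(A, S) = 13.9 — off by 6.30.

L = (0.00, 0.00) ✓; LN at -130.0° ✓; |LN| = 27.20 ✓; ∠LNC = 36.40° ✓; |NC| = 25.90 ✓; ∠(NC, CE) = 90.00° ✓; |CE| = 18.60 ✓; ∠(CE, EU) = 90.00° ✓; |EU| = 16.70 ✓; ∠(EU, UV) = 90.00° ✓; |UV| = 23.00 ✓; ∠(UV, VA) = 90.00° ✓; |VA| = 12.70 ✓; ∠(VA, AS) = 90.00° ✓; |AS| = 20.20 ✗.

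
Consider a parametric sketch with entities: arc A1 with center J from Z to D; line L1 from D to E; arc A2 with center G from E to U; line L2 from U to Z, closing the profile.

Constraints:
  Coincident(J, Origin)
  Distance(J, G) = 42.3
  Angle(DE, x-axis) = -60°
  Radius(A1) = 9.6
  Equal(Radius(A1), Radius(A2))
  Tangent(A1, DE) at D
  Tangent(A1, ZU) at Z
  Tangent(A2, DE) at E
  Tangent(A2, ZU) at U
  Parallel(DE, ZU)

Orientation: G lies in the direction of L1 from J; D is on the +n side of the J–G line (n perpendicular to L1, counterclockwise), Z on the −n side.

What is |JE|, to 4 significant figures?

43.38

The slot axis is L1's direction at -60.0°, so u = (cos -60.0°, sin -60.0°) = (0.5000, -0.8660) and n = (−sin -60.0°, cos -60.0°) = (0.8660, 0.5000). J is at the origin and G lies 42.3 along u from J, so G = 42.3·u = (21.15, -36.63). Tangency of A1 to both parallel lines with radius 9.6 puts D and Z at J ± 9.6·n: D = (8.314, 4.800), Z = (-8.314, -4.800). Equal radii place E and U the same way about G: E = G + 9.6·n = (29.46, -31.83), U = G − 9.6·n = (12.84, -41.43). Then |JE| = |E − J| = 43.38.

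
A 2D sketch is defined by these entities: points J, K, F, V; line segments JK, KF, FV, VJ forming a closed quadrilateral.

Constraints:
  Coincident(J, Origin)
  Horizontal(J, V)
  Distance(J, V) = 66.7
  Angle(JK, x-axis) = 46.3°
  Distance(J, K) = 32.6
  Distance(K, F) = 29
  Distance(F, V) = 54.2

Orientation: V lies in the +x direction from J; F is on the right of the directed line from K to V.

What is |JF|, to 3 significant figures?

13.2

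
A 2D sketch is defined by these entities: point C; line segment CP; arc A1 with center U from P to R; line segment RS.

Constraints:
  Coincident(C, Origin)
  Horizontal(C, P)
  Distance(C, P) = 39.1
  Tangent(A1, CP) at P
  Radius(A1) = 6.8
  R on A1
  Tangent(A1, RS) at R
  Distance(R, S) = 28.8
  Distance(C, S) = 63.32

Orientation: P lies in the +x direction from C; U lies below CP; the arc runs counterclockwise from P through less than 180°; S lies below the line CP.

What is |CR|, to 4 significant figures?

36.20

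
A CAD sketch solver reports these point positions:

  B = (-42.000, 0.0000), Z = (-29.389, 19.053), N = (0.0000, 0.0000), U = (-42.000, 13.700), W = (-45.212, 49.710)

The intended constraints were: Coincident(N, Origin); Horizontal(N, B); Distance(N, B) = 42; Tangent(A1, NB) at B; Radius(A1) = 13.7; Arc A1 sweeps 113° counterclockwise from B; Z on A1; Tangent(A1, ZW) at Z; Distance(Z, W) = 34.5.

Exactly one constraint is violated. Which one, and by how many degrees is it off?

Tangent(A1, ZW) at Z — off by 4.30°.

N = (0.00, 0.00) ✓; N.y = 0.00, B.y = 0.00 ✓; |NB| = 42.00 ✓; ∠(UB, BN) = 90.00° ✓; |UB| = 13.70 ✓; bearing(U→Z) − bearing(U→B) = 113.0° ✓; |UZ| = 13.70 ✓; ∠(UZ, ZW) = 85.70° ✗; |ZW| = 34.50 ✓.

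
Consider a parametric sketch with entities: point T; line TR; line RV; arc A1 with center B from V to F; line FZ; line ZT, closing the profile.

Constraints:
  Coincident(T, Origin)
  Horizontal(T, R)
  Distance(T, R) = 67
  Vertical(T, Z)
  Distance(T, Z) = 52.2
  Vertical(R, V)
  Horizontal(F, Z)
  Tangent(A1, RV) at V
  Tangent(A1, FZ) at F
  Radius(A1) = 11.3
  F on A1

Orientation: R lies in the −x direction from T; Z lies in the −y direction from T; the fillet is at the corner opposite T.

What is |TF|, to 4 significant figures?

76.34

T is at the origin; T and R share the same y with |TR| = 67.0 and R on the −x side, so R = (-67.00, 0.000). T and Z share the same x with |TZ| = 52.2 and Z on the −y side, so Z = (0.000, -52.20). The virtual corner opposite T is at (-67.00, -52.20). A1 meets RV tangentially, so BV is at right angles to RV and A1 meets FZ tangentially, so BF is at right angles to FZ, with radius 11.3, so the center B sits 11.3 in from both sides at B = (-55.70, -40.90). That places the tangent points at V = (-67.00, -40.90) on RV and F = (-55.70, -52.20) on FZ. Then |TF| = |F − T| = 76.34.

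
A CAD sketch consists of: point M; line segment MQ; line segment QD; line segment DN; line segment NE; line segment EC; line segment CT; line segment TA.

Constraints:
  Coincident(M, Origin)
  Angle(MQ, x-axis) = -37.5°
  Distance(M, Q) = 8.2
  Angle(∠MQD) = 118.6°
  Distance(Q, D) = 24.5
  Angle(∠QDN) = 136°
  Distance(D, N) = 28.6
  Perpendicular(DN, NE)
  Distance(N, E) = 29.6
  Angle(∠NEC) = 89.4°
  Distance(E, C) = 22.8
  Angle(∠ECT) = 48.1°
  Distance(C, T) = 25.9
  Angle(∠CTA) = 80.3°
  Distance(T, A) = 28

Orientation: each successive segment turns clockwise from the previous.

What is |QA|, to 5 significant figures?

60.084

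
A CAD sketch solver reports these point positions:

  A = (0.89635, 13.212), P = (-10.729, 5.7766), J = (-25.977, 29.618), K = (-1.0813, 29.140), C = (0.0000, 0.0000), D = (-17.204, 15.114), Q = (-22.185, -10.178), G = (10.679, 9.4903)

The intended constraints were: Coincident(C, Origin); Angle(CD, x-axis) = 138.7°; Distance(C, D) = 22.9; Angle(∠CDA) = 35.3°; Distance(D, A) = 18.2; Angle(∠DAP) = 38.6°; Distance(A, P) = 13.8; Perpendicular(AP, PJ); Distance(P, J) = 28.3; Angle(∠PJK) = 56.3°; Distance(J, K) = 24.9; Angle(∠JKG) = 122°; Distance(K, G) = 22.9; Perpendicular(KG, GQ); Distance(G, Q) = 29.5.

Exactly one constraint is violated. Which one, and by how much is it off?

Distance(G, Q) = 29.5 — off by 8.80.

C = (0.00, 0.00) ✓; CD at 138.7° ✓; |CD| = 22.90 ✓; ∠CDA = 35.30° ✓; |DA| = 18.20 ✓; ∠DAP = 38.60° ✓; |AP| = 13.80 ✓; ∠(AP, PJ) = 90.00° ✓; |PJ| = 28.30 ✓; ∠PJK = 56.30° ✓; |JK| = 24.90 ✓; ∠JKG = 122.0° ✓; |KG| = 22.90 ✓; ∠(KG, GQ) = 90.00° ✓; |GQ| = 38.30 ✗.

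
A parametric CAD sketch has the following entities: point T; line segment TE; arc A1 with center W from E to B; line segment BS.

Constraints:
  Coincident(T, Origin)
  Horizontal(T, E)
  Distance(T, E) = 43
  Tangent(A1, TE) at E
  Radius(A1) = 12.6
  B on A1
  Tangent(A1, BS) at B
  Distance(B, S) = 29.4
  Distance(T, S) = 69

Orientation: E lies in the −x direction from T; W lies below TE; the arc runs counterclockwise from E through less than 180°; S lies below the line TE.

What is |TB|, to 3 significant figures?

57.1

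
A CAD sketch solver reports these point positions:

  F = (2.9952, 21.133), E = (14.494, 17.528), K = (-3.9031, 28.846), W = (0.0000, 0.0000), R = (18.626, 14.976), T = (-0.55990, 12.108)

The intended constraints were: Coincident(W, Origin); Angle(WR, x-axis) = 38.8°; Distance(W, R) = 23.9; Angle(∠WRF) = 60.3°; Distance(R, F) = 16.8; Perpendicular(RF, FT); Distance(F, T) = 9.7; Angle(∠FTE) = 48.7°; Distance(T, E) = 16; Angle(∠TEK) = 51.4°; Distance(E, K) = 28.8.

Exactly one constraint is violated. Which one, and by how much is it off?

Distance(E, K) = 28.8 — off by 7.20.

W = (0.00, 0.00) ✓; WR at 38.80° ✓; |WR| = 23.90 ✓; ∠WRF = 60.30° ✓; |RF| = 16.80 ✓; ∠(RF, FT) = 90.00° ✓; |FT| = 9.700 ✓; ∠FTE = 48.70° ✓; |TE| = 16.00 ✓; ∠TEK = 51.40° ✓; |EK| = 21.60 ✗.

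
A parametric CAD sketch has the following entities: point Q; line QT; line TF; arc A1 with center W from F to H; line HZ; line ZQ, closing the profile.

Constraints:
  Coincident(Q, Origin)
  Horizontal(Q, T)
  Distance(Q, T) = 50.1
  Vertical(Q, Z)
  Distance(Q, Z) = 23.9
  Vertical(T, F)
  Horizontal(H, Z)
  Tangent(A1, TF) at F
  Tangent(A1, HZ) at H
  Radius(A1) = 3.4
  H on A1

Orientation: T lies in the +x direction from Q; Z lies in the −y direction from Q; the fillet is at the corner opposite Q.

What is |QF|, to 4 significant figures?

54.13

The virtual corner opposite Q is at (50.10, -23.90). Tangency of A1 to TF means the radius WF is perpendicular to TF and A1 meets HZ tangentially, so WH is at right angles to HZ, with radius 3.4, so the center W sits 3.4 in from both sides at W = (46.70, -20.50). That places the tangent points at F = (50.10, -20.50) on TF and H = (46.70, -23.90) on HZ. Then |QF| = |F − Q| = 54.13.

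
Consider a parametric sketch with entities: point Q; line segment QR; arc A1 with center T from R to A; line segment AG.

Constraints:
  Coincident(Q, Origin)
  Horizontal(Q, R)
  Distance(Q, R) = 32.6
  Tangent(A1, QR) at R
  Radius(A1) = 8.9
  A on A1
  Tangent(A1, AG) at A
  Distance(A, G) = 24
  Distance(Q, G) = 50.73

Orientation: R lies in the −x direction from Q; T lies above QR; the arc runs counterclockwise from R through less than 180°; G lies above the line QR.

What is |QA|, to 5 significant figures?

28.479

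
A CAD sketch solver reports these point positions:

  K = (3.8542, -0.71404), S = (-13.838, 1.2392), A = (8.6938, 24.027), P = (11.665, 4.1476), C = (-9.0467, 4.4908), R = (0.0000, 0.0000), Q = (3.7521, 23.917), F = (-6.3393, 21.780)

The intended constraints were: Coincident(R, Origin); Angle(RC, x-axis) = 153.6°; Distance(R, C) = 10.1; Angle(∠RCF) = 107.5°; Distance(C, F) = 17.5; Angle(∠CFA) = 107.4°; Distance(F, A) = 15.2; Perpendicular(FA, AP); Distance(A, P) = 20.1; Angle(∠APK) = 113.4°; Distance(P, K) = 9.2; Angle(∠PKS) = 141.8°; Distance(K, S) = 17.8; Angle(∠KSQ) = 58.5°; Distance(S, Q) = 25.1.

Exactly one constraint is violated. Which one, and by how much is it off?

Distance(S, Q) = 25.1 — off by 3.60.

R = (0.00, 0.00) ✓; RC at 153.6° ✓; |RC| = 10.10 ✓; ∠RCF = 107.5° ✓; |CF| = 17.50 ✓; ∠CFA = 107.4° ✓; |FA| = 15.20 ✓; ∠(FA, AP) = 90.00° ✓; |AP| = 20.10 ✓; ∠APK = 113.4° ✓; |PK| = 9.200 ✓; ∠PKS = 141.8° ✓; |KS| = 17.80 ✓; ∠KSQ = 58.50° ✓; |SQ| = 28.70 ✗.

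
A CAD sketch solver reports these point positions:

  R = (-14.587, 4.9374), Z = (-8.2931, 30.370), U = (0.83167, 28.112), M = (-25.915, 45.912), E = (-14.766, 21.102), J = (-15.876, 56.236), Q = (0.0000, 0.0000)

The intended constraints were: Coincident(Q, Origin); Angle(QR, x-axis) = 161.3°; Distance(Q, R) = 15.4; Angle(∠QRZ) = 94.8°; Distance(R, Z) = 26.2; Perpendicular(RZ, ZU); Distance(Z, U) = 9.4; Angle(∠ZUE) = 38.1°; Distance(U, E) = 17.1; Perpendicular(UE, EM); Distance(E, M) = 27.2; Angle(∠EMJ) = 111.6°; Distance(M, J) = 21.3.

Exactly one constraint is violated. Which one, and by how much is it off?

Distance(M, J) = 21.3 — off by 6.90.

Q = (0.00, 0.00) ✓; QR at 161.3° ✓; |QR| = 15.40 ✓; ∠QRZ = 94.80° ✓; |RZ| = 26.20 ✓; ∠(RZ, ZU) = 90.00° ✓; |ZU| = 9.400 ✓; ∠ZUE = 38.10° ✓; |UE| = 17.10 ✓; ∠(UE, EM) = 90.00° ✓; |EM| = 27.20 ✓; ∠EMJ = 111.6° ✓; |MJ| = 14.40 ✗.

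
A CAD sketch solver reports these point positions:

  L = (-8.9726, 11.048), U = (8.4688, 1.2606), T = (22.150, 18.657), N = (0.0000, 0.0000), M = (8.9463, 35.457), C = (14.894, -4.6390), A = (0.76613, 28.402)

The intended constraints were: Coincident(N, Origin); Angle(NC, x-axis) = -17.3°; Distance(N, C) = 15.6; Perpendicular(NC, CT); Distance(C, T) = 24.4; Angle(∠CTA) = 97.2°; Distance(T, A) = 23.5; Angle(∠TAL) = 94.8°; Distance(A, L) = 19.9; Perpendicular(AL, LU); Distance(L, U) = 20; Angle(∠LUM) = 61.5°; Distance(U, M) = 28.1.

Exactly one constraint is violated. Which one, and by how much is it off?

Distance(U, M) = 28.1 — off by 6.10.

N = (0.00, 0.00) ✓; NC at -17.30° ✓; |NC| = 15.60 ✓; ∠(NC, CT) = 90.00° ✓; |CT| = 24.40 ✓; ∠CTA = 97.20° ✓; |TA| = 23.50 ✓; ∠TAL = 94.80° ✓; |AL| = 19.90 ✓; ∠(AL, LU) = 90.00° ✓; |LU| = 20.00 ✓; ∠LUM = 61.50° ✓; |UM| = 34.20 ✗.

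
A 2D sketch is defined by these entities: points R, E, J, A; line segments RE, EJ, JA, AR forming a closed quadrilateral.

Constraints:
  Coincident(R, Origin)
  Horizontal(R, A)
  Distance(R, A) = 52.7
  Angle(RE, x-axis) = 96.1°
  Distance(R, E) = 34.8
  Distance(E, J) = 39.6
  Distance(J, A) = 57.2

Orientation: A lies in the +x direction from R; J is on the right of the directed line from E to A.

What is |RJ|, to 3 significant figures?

6.58

Checks: |EJ| = 39.60 ✓; |JA| = 57.20 ✓.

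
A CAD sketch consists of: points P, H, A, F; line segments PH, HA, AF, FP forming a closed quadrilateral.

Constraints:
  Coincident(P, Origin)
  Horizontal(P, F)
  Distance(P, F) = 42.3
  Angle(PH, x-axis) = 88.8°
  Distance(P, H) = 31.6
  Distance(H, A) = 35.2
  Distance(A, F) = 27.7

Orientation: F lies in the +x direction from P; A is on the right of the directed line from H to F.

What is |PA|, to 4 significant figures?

14.63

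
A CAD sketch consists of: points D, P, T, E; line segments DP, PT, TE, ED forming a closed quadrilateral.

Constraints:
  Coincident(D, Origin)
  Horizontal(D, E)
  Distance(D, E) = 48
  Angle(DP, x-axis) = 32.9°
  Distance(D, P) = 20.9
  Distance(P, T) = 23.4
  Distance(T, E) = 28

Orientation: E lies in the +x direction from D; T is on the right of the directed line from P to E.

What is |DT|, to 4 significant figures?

25.26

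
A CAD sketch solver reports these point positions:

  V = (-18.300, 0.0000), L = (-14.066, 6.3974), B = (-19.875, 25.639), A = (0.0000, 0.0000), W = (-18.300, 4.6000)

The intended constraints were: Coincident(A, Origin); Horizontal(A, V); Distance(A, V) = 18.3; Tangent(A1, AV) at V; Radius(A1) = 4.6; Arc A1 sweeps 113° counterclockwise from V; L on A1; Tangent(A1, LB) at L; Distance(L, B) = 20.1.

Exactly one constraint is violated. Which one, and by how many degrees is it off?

Tangent(A1, LB) at L — off by 6.20°.

A = (0.00, 0.00) ✓; A.y = 0.00, V.y = 0.00 ✓; |AV| = 18.30 ✓; ∠(WV, VA) = 90.00° ✓; |WV| = 4.600 ✓; bearing(W→L) − bearing(W→V) = 113.0° ✓; |WL| = 4.600 ✓; ∠(WL, LB) = 96.20° ✗; |LB| = 20.10 ✓.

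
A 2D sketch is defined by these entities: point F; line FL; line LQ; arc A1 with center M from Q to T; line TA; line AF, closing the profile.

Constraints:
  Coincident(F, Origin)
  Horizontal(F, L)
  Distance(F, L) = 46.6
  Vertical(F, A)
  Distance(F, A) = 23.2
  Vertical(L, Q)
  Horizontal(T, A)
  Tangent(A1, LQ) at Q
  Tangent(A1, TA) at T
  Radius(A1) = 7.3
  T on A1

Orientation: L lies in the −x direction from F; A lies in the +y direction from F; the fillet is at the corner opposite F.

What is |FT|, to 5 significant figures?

45.637

F is at the origin; F and L share the same y with |FL| = 46.6 and L on the −x side, so L = (-46.600, 0.0000). FA is vertical with |FA| = 23.2 and A on the +y side, so A = (0.0000, 23.200). The virtual corner opposite F is at (-46.600, 23.200). Since A1 is tangent to LQ there, MQ ⟂ LQ and since A1 is tangent to TA there, MT ⟂ TA, with radius 7.3, so the center M sits 7.3 in from both sides at M = (-39.300, 15.900). That places the tangent points at Q = (-46.600, 15.900) on LQ and T = (-39.300, 23.200) on TA. Then |FT| = |T − F| = 45.637.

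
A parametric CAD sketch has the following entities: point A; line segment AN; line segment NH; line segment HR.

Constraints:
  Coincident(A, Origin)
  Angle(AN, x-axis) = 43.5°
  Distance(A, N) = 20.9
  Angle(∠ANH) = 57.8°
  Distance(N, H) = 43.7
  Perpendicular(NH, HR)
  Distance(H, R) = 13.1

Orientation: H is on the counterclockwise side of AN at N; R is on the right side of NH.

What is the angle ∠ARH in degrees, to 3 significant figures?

46.6°

A is at the origin; AN runs at 43.5° with length 20.9, so N = 20.9·(cos 43.5°, sin 43.5°) = (15.2, 14.4). ∠ANH = 57.8°, so NH runs at 43.5° + (180° − 57.8°) = 166° from the x-axis; with |NH| = 43.7, H = N + 43.7·(cos 166°, sin 166°) = (-27.2, 25.2). NH is perpendicular to HR; with |HR| = 13.1 on the right of NH, R = H + 13.1·(0.247, 0.969) = (-23.9, 37.9). Then cos ∠ARH = RA·RH / (|RA||RH|), giving 46.6°.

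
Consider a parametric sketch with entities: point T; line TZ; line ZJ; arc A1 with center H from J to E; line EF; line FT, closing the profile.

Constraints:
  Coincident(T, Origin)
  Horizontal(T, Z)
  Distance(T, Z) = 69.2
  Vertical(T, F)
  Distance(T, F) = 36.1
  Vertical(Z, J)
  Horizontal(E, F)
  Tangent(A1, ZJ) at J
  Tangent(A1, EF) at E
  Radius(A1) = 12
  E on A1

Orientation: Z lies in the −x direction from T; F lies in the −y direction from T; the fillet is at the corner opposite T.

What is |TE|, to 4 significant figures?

67.64

The virtual corner opposite T is at (-69.20, -36.10). The tangent condition forces HJ to be normal to ZJ and the tangent condition forces HE to be normal to EF, with radius 12.0, so the center H sits 12.0 in from both sides at H = (-57.20, -24.10). That places the tangent points at J = (-69.20, -24.10) on ZJ and E = (-57.20, -36.10) on EF. Then |TE| = |E − T| = 67.64.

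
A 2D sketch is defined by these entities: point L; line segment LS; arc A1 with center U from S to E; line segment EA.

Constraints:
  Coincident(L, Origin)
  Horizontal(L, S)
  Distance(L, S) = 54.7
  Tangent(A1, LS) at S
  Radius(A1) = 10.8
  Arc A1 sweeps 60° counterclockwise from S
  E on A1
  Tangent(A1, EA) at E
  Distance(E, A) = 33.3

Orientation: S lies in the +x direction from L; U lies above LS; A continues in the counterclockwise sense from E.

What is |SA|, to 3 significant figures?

43.0

L is at the origin; LS is horizontal with |LS| = 54.7 and S on the +x side, so S = (54.7, 0.00). The tangent condition forces US to be normal to LS, so U = S + (0, 10.8) = (54.7, 10.8). On A1, S sits at bearing -90° from U; a 60° counterclockwise sweep puts E at bearing -30°, so E = U + 10.8·(cos -30°, sin -30°) = (64.1, 5.40). The tangent condition forces UE to be normal to EA, so EA runs along (−sin -30°, cos -30°); with |EA| = 33.3, A = (80.7, 34.2). Then |SA| = |A − S| = 43.0.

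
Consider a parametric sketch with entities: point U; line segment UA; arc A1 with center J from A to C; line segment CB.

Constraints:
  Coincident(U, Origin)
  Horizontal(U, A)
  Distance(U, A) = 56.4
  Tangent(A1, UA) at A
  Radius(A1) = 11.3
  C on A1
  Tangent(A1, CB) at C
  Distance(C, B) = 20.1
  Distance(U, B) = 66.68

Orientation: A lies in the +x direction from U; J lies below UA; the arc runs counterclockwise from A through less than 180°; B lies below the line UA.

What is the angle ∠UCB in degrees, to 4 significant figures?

141.4°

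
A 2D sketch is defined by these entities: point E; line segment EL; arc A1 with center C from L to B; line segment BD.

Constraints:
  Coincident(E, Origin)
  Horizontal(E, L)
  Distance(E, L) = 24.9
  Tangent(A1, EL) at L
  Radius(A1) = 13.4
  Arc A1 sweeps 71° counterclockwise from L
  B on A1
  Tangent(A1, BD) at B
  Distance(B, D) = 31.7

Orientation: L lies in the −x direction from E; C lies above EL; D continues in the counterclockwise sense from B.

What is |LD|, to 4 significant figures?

45.28

E is at the origin; E and L share the same y with |EL| = 24.9 and L on the −x side, so L = (-24.90, 0.000). Since A1 is tangent to EL there, CL ⟂ EL, so C = L + (0, 13.4) = (-24.90, 13.40). On A1, L sits at bearing -90° from C; a 71° counterclockwise sweep puts B at bearing -19°, so B = C + 13.4·(cos -19°, sin -19°) = (-12.23, 9.037). The tangent condition forces CB to be normal to BD, so BD runs along (−sin -19°, cos -19°); with |BD| = 31.7, D = (-1.910, 39.01). Then |LD| = |D − L| = 45.28.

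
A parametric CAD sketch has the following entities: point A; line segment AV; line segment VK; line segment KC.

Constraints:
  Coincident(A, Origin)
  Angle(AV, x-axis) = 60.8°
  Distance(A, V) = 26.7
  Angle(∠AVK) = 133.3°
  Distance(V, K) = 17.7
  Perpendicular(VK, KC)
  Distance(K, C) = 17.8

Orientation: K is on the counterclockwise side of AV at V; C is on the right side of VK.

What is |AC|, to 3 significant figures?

51.8

∠AVK = 133.3°, so VK runs at 60.8° + (180° − 133.3°) = 108° from the x-axis; with |VK| = 17.7, K = V + 17.7·(cos 108°, sin 108°) = (7.70, 40.2). VK ⟂ KC; with |KC| = 17.8 on the right of VK, C = K + 17.8·(0.954, 0.301) = (24.7, 45.5). Then |AC| = |C − A| = 51.8.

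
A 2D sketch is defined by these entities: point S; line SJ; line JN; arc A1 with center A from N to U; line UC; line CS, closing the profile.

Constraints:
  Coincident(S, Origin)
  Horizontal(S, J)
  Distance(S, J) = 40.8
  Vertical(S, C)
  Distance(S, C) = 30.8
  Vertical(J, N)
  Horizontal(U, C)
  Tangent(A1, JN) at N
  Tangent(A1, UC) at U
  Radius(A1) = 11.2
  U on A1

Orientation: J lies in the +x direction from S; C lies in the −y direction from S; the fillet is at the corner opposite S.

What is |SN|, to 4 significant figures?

45.26

The virtual corner opposite S is at (40.80, -30.80). A1 meets JN tangentially, so AN is at right angles to JN and tangency of A1 to UC means the radius AU is perpendicular to UC, with radius 11.2, so the center A sits 11.2 in from both sides at A = (29.60, -19.60). That places the tangent points at N = (40.80, -19.60) on JN and U = (29.60, -30.80) on UC. Then |SN| = |N − S| = 45.26.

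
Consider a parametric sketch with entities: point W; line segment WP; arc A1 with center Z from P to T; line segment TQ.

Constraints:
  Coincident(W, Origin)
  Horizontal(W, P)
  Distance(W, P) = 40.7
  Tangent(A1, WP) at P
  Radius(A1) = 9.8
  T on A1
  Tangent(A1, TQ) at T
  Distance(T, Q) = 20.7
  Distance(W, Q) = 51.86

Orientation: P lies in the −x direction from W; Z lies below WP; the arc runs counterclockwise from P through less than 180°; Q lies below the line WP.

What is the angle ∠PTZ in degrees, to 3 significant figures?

31.8°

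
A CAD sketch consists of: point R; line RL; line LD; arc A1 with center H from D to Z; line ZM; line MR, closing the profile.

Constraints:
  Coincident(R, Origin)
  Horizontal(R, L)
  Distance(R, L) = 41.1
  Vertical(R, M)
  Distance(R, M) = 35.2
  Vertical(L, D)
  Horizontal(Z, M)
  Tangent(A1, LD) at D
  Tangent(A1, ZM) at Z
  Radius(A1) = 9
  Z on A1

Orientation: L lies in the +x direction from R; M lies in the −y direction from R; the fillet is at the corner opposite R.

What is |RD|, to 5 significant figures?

48.741

The virtual corner opposite R is at (41.100, -35.200). Tangency of A1 to LD means the radius HD is perpendicular to LD and tangency of A1 to ZM means the radius HZ is perpendicular to ZM, with radius 9.0, so the center H sits 9.0 in from both sides at H = (32.100, -26.200). That places the tangent points at D = (41.100, -26.200) on LD and Z = (32.100, -35.200) on ZM. Then |RD| = |D − R| = 48.741.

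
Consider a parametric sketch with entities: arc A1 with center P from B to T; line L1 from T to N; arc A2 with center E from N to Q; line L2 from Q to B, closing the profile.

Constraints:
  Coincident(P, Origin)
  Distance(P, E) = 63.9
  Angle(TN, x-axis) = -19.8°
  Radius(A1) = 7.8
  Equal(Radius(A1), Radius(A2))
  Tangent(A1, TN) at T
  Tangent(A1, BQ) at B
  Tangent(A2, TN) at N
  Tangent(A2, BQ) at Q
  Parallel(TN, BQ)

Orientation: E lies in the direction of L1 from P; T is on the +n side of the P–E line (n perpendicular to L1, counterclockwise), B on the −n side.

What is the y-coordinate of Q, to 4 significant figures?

-28.98

The slot axis is L1's direction at -19.8°, so u = (cos -19.8°, sin -19.8°) = (0.9409, -0.3387) and n = (−sin -19.8°, cos -19.8°) = (0.3387, 0.9409). P is at the origin and E lies 63.9 along u from P, so E = 63.9·u = (60.12, -21.65). Tangency of A1 to both parallel lines with radius 7.8 puts T and B at P ± 7.8·n: T = (2.642, 7.339), B = (-2.642, -7.339). Equal radii place N and Q the same way about E: N = E + 7.8·n = (62.76, -14.31), Q = E − 7.8·n = (57.48, -28.98). So Q.y = -28.98.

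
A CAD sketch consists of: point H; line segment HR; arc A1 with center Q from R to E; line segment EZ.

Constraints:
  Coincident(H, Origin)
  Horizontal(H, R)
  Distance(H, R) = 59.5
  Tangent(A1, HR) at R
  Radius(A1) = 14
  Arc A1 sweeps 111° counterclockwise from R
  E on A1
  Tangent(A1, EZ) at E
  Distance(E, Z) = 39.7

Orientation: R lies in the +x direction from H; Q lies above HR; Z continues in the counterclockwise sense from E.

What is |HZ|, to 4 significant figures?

80.93

On A1, R sits at bearing -90° from Q; a 111° counterclockwise sweep puts E at bearing 21°, so E = Q + 14.0·(cos 21°, sin 21°) = (72.57, 19.02). The tangent condition forces QE to be normal to EZ, so EZ runs along (−sin 21°, cos 21°); with |EZ| = 39.7, Z = (58.34, 56.08). Then |HZ| = |Z − H| = 80.93.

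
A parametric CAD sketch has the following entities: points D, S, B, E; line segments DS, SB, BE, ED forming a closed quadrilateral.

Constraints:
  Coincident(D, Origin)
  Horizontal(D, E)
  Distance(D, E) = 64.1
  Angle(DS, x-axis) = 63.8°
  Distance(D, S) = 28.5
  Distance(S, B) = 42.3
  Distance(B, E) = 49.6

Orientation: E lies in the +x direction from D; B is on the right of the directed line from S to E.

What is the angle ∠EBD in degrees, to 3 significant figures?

117°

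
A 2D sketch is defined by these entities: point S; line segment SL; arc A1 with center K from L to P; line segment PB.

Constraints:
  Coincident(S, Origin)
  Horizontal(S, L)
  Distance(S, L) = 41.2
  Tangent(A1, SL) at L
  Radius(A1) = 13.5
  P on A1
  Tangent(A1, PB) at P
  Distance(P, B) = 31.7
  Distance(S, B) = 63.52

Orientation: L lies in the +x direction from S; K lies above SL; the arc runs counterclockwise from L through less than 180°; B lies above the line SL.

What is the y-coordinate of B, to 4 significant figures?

47.95

S is at the origin; SL is horizontal with |SL| = 41.2 and L on the +x side, so L = (41.20, 0.000). Tangency of A1 to SL means the radius KL is perpendicular to SL, so K = L + (0, 13.5) = (41.20, 13.50). Since KP ⟂ PB (tangency), |KB| = √(13.5² + 31.7²) = 34.45 regardless of where P sits on A1. So B lies on both circle(S, 63.52) and circle(K, 34.45); the above-SL intersection is B = (41.66, 47.95). P is the foot of the tangent from B: P = (53.69, 18.62).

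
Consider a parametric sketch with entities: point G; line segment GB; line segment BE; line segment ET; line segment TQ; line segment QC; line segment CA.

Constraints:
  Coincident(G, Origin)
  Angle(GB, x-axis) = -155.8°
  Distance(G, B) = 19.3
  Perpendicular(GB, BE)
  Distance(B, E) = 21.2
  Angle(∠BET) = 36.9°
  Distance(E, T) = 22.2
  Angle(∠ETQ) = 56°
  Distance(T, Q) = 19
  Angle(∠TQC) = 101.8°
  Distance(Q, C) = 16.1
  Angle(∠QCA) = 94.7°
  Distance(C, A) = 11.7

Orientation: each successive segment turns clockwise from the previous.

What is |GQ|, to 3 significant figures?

25.1

∠BET = 36.9° gives ET at -28.9° from the x-axis; with |ET| = 22.2, T = (-6.86, 0.697). ∠ETQ = 56.0° gives TQ at -153° from the x-axis; with |TQ| = 19.0, Q = (-23.8, -7.96). Then |GQ| = |Q − G| = 25.1.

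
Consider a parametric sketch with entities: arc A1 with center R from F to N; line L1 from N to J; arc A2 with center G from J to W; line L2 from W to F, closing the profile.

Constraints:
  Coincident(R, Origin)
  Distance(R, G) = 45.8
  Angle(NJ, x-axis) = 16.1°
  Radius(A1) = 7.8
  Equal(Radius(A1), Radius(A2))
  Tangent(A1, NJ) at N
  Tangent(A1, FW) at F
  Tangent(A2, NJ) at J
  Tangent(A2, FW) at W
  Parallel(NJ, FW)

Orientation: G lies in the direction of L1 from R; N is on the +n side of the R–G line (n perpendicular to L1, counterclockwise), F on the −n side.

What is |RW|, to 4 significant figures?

46.46

The slot axis is L1's direction at 16.1°, so u = (cos 16.1°, sin 16.1°) = (0.9608, 0.2773) and n = (−sin 16.1°, cos 16.1°) = (-0.2773, 0.9608). R is at the origin and G lies 45.8 along u from R, so G = 45.8·u = (44.00, 12.70). Tangency of A1 to both parallel lines with radius 7.8 puts N and F at R ± 7.8·n: N = (-2.163, 7.494), F = (2.163, -7.494). Equal radii place J and W the same way about G: J = G + 7.8·n = (41.84, 20.20), W = G − 7.8·n = (46.17, 5.207). Then |RW| = |W − R| = 46.46.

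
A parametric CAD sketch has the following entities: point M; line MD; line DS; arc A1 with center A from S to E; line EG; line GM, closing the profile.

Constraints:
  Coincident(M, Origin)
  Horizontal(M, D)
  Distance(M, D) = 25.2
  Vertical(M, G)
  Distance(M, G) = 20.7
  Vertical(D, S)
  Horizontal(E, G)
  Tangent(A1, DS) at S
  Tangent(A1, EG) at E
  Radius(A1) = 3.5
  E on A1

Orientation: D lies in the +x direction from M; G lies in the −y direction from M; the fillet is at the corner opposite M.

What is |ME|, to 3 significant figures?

30.0

The virtual corner opposite M is at (25.2, -20.7). A1 meets DS tangentially, so AS is at right angles to DS and tangency of A1 to EG means the radius AE is perpendicular to EG, with radius 3.5, so the center A sits 3.5 in from both sides at A = (21.7, -17.2). That places the tangent points at S = (25.2, -17.2) on DS and E = (21.7, -20.7) on EG. Then |ME| = |E − M| = 30.0.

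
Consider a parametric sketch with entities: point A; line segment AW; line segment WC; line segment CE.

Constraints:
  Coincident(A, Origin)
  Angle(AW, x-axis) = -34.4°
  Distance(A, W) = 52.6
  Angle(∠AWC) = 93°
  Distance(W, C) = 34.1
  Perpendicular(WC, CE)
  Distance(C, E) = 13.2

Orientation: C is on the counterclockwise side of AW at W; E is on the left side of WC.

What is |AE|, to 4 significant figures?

53.90

∠AWC = 93.0°, so WC runs at -34.4° + (180° − 93.0°) = 52.60° from the x-axis; with |WC| = 34.1, C = W + 34.1·(cos 52.60°, sin 52.60°) = (64.11, -2.628). WC is perpendicular to CE; with |CE| = 13.2 on the left of WC, E = C + 13.2·(-0.7944, 0.6074) = (53.63, 5.390). Then |AE| = |E − A| = 53.90.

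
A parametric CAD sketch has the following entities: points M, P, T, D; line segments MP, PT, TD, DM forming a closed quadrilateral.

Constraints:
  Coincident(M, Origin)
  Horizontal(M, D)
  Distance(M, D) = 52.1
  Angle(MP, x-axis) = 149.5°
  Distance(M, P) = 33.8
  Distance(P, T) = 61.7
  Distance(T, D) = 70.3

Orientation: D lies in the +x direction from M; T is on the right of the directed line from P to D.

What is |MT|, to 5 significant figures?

40.357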